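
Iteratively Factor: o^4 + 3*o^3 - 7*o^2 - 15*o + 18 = (o + 3)*(o^3 - 7*o + 6) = (o - 1)*(o + 3)*(o^2 + o - 6) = (o - 1)*(o + 3)^2*(o - 2)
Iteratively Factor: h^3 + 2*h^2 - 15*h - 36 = (h + 3)*(h^2 - h - 12) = (h + 3)^2*(h - 4)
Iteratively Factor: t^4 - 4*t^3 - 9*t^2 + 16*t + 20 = (t - 2)*(t^3 - 2*t^2 - 13*t - 10) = (t - 5)*(t - 2)*(t^2 + 3*t + 2) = (t - 5)*(t - 2)*(t + 2)*(t + 1)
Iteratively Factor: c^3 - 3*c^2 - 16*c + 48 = (c + 4)*(c^2 - 7*c + 12) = (c - 4)*(c + 4)*(c - 3)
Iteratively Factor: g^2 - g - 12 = (g + 3)*(g - 4)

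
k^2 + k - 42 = (k - 6)*(k + 7)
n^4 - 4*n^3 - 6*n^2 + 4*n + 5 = (n - 5)*(n - 1)*(n + 1)^2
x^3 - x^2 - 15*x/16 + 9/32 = (x - 3/2)*(x - 1/4)*(x + 3/4)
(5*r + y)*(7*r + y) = 35*r^2 + 12*r*y + y^2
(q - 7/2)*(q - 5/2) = q^2 - 6*q + 35/4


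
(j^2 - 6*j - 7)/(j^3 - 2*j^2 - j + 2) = (j - 7)/(j^2 - 3*j + 2)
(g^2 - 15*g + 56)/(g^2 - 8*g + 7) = (g - 8)/(g - 1)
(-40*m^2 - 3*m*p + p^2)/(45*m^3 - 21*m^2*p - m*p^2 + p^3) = (-8*m + p)/(9*m^2 - 6*m*p + p^2)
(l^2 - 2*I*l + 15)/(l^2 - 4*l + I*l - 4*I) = (l^2 - 2*I*l + 15)/(l^2 + l*(-4 + I) - 4*I)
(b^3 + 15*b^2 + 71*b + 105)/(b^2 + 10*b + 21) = b + 5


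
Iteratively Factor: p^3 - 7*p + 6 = (p - 2)*(p^2 + 2*p - 3) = (p - 2)*(p + 3)*(p - 1)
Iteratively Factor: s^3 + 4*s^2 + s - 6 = (s - 1)*(s^2 + 5*s + 6) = (s - 1)*(s + 2)*(s + 3)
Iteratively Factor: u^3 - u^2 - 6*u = (u - 3)*(u^2 + 2*u) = u*(u - 3)*(u + 2)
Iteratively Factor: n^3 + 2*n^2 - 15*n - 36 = (n + 3)*(n^2 - n - 12) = (n + 3)^2*(n - 4)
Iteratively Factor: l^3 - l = (l)*(l^2 - 1) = l*(l - 1)*(l + 1)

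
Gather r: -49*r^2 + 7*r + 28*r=-49*r^2 + 35*r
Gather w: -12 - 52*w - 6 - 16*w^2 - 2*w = -16*w^2 - 54*w - 18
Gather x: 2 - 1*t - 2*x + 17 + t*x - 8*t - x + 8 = -9*t + x*(t - 3) + 27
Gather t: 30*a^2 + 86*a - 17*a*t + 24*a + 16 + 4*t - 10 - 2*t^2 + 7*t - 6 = 30*a^2 + 110*a - 2*t^2 + t*(11 - 17*a)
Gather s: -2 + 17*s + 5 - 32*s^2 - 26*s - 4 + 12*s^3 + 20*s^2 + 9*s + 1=12*s^3 - 12*s^2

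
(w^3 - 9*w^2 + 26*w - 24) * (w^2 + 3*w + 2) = w^5 - 6*w^4 + w^3 + 36*w^2 - 20*w - 48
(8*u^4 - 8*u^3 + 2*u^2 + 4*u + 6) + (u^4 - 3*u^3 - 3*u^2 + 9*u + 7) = 9*u^4 - 11*u^3 - u^2 + 13*u + 13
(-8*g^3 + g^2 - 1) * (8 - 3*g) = 24*g^4 - 67*g^3 + 8*g^2 + 3*g - 8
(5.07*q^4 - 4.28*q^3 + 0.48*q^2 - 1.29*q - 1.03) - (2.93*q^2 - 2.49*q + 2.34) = 5.07*q^4 - 4.28*q^3 - 2.45*q^2 + 1.2*q - 3.37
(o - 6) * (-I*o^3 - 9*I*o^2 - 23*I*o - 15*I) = -I*o^4 - 3*I*o^3 + 31*I*o^2 + 123*I*o + 90*I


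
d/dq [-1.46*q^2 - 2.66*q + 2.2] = -2.92*q - 2.66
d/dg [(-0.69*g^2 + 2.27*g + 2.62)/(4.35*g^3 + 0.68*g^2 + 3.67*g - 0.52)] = (3.0015*g^4 - 19.749*g^3 - 38.2669*g^2 - 2.8456*g - 10.7958)/(18.9225*g^6 + 5.916*g^5 + 32.3914*g^4 + 0.4672*g^3 + 12.7617*g^2 - 3.8168*g + 0.2704)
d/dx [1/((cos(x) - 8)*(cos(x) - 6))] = 2*(cos(x) - 7)*sin(x)/((cos(x) - 8)^2*(cos(x) - 6)^2)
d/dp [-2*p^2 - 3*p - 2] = -4*p - 3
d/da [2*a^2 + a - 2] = 4*a + 1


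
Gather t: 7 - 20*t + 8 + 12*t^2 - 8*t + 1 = 12*t^2 - 28*t + 16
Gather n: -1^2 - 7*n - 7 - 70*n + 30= 22 - 77*n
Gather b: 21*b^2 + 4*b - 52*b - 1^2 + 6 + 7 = 21*b^2 - 48*b + 12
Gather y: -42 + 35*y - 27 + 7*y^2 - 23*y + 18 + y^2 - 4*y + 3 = 8*y^2 + 8*y - 48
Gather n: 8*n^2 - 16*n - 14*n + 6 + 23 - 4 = 8*n^2 - 30*n + 25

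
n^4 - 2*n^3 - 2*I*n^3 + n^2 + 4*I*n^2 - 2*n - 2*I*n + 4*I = (n - 2)*(n - 2*I)*(n - I)*(n + I)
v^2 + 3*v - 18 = (v - 3)*(v + 6)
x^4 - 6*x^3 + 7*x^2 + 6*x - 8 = (x - 4)*(x - 2)*(x - 1)*(x + 1)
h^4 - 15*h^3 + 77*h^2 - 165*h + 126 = (h - 7)*(h - 3)^2*(h - 2)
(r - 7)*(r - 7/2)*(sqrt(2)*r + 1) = sqrt(2)*r^3 - 21*sqrt(2)*r^2/2 + r^2 - 21*r/2 + 49*sqrt(2)*r/2 + 49/2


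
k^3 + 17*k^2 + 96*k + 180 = (k + 5)*(k + 6)^2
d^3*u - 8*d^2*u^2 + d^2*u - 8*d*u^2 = d*(d - 8*u)*(d*u + u)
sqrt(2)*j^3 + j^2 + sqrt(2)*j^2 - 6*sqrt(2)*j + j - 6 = (j - 2)*(j + 3)*(sqrt(2)*j + 1)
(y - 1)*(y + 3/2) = y^2 + y/2 - 3/2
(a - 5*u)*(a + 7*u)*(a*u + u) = a^3*u + 2*a^2*u^2 + a^2*u - 35*a*u^3 + 2*a*u^2 - 35*u^3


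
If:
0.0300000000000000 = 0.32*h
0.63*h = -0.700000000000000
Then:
No Solution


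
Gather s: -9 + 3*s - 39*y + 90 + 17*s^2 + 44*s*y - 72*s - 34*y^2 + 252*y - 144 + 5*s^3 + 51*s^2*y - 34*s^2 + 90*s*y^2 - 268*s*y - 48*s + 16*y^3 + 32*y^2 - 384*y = 5*s^3 + s^2*(51*y - 17) + s*(90*y^2 - 224*y - 117) + 16*y^3 - 2*y^2 - 171*y - 63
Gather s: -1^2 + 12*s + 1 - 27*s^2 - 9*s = -27*s^2 + 3*s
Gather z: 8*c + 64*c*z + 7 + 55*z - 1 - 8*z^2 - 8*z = 8*c - 8*z^2 + z*(64*c + 47) + 6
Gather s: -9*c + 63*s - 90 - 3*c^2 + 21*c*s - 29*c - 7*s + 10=-3*c^2 - 38*c + s*(21*c + 56) - 80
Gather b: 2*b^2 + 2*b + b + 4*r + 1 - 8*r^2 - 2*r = 2*b^2 + 3*b - 8*r^2 + 2*r + 1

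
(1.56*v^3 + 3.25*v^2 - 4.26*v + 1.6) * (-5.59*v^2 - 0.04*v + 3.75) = -8.7204*v^5 - 18.2299*v^4 + 29.5334*v^3 + 3.4139*v^2 - 16.039*v + 6.0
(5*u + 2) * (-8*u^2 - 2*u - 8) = -40*u^3 - 26*u^2 - 44*u - 16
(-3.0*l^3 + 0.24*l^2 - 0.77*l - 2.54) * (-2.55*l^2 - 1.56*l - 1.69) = 7.65*l^5 + 4.068*l^4 + 6.6591*l^3 + 7.2726*l^2 + 5.2637*l + 4.2926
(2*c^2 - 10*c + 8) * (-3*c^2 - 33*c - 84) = -6*c^4 - 36*c^3 + 138*c^2 + 576*c - 672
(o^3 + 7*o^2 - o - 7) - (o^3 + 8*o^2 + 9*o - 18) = -o^2 - 10*o + 11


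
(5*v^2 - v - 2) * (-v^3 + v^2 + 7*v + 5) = -5*v^5 + 6*v^4 + 36*v^3 + 16*v^2 - 19*v - 10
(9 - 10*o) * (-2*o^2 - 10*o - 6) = 20*o^3 + 82*o^2 - 30*o - 54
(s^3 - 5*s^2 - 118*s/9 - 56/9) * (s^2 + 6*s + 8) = s^5 + s^4 - 316*s^3/9 - 1124*s^2/9 - 1280*s/9 - 448/9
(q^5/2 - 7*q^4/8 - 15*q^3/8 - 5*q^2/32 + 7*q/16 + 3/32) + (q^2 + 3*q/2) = q^5/2 - 7*q^4/8 - 15*q^3/8 + 27*q^2/32 + 31*q/16 + 3/32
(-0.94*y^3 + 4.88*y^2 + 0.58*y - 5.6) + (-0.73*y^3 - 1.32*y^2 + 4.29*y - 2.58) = -1.67*y^3 + 3.56*y^2 + 4.87*y - 8.18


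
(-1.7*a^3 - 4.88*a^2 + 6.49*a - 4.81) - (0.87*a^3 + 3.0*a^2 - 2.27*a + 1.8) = -2.57*a^3 - 7.88*a^2 + 8.76*a - 6.61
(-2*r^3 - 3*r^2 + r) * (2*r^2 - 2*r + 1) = -4*r^5 - 2*r^4 + 6*r^3 - 5*r^2 + r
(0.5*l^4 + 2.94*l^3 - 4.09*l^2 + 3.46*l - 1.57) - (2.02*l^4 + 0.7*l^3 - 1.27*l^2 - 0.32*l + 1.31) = -1.52*l^4 + 2.24*l^3 - 2.82*l^2 + 3.78*l - 2.88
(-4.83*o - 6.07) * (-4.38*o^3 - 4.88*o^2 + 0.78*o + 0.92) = 21.1554*o^4 + 50.157*o^3 + 25.8542*o^2 - 9.1782*o - 5.5844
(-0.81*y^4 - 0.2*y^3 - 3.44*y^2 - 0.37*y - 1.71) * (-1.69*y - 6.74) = 1.3689*y^5 + 5.7974*y^4 + 7.1616*y^3 + 23.8109*y^2 + 5.3837*y + 11.5254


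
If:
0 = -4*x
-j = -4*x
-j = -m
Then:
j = 0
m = 0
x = 0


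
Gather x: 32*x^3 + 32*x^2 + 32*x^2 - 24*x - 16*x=32*x^3 + 64*x^2 - 40*x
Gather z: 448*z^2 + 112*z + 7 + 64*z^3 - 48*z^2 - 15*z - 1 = 64*z^3 + 400*z^2 + 97*z + 6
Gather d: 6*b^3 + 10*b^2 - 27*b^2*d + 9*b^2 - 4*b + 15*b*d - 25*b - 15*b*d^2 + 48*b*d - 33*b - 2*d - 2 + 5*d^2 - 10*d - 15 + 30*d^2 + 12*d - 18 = 6*b^3 + 19*b^2 - 62*b + d^2*(35 - 15*b) + d*(-27*b^2 + 63*b) - 35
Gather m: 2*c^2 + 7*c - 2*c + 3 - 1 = 2*c^2 + 5*c + 2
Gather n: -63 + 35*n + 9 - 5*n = 30*n - 54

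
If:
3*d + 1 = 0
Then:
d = -1/3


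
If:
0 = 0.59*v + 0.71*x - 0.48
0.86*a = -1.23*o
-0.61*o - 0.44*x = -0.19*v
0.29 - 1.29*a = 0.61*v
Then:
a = -0.04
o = 0.03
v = 0.57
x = 0.20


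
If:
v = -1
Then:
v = -1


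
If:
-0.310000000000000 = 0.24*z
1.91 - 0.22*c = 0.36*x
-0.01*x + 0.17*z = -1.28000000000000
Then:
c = -164.84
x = 106.04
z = -1.29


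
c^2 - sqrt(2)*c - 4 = (c - 2*sqrt(2))*(c + sqrt(2))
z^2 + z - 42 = (z - 6)*(z + 7)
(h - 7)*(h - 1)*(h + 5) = h^3 - 3*h^2 - 33*h + 35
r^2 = r^2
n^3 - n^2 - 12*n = n*(n - 4)*(n + 3)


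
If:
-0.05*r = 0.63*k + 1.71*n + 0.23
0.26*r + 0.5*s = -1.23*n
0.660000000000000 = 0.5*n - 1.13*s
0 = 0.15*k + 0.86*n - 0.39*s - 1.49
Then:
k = -9.17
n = 3.84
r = -20.29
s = 1.11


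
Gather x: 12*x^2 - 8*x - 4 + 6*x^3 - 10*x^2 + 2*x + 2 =6*x^3 + 2*x^2 - 6*x - 2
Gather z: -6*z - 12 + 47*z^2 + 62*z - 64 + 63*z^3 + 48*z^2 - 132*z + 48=63*z^3 + 95*z^2 - 76*z - 28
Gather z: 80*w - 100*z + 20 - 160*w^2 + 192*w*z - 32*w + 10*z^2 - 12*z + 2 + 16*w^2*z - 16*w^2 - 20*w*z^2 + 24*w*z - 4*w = -176*w^2 + 44*w + z^2*(10 - 20*w) + z*(16*w^2 + 216*w - 112) + 22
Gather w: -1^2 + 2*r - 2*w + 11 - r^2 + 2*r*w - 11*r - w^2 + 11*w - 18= -r^2 - 9*r - w^2 + w*(2*r + 9) - 8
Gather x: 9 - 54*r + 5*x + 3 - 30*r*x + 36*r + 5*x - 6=-18*r + x*(10 - 30*r) + 6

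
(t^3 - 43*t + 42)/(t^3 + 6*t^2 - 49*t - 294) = (t^2 - 7*t + 6)/(t^2 - t - 42)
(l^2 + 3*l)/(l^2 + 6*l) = (l + 3)/(l + 6)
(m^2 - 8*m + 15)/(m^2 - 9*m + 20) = (m - 3)/(m - 4)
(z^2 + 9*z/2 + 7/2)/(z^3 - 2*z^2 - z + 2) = (z + 7/2)/(z^2 - 3*z + 2)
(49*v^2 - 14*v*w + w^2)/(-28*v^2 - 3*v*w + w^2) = (-7*v + w)/(4*v + w)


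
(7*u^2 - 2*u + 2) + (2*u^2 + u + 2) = 9*u^2 - u + 4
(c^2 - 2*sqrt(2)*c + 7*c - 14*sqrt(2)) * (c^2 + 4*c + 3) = c^4 - 2*sqrt(2)*c^3 + 11*c^3 - 22*sqrt(2)*c^2 + 31*c^2 - 62*sqrt(2)*c + 21*c - 42*sqrt(2)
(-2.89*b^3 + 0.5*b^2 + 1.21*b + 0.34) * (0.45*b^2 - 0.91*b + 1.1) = -1.3005*b^5 + 2.8549*b^4 - 3.0895*b^3 - 0.3981*b^2 + 1.0216*b + 0.374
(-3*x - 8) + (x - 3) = -2*x - 11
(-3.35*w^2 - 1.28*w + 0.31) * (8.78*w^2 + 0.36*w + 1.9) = -29.413*w^4 - 12.4444*w^3 - 4.104*w^2 - 2.3204*w + 0.589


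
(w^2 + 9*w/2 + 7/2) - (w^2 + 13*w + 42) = -17*w/2 - 77/2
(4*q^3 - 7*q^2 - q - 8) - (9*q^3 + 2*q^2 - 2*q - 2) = -5*q^3 - 9*q^2 + q - 6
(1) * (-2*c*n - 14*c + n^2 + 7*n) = -2*c*n - 14*c + n^2 + 7*n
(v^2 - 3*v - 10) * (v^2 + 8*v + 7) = v^4 + 5*v^3 - 27*v^2 - 101*v - 70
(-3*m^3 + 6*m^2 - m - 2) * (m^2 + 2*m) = -3*m^5 + 11*m^3 - 4*m^2 - 4*m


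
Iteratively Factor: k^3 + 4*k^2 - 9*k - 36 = (k - 3)*(k^2 + 7*k + 12) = (k - 3)*(k + 4)*(k + 3)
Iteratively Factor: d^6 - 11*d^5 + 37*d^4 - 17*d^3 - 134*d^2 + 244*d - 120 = (d - 2)*(d^5 - 9*d^4 + 19*d^3 + 21*d^2 - 92*d + 60) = (d - 2)*(d - 1)*(d^4 - 8*d^3 + 11*d^2 + 32*d - 60) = (d - 2)*(d - 1)*(d + 2)*(d^3 - 10*d^2 + 31*d - 30) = (d - 3)*(d - 2)*(d - 1)*(d + 2)*(d^2 - 7*d + 10) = (d - 3)*(d - 2)^2*(d - 1)*(d + 2)*(d - 5)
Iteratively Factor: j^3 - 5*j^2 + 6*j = (j - 2)*(j^2 - 3*j) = j*(j - 2)*(j - 3)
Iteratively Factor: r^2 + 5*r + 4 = (r + 1)*(r + 4)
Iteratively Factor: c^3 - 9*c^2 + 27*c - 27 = (c - 3)*(c^2 - 6*c + 9) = (c - 3)^2*(c - 3)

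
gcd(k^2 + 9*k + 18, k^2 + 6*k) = k + 6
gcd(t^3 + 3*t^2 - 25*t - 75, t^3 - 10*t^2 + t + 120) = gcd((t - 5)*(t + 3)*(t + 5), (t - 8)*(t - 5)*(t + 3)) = t^2 - 2*t - 15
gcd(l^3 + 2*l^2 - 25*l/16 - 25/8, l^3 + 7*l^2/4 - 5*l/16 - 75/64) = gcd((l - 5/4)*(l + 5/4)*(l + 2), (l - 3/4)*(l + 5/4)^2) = l + 5/4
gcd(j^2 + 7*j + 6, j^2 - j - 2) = j + 1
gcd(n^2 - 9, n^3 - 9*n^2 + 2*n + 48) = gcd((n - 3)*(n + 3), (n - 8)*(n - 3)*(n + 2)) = n - 3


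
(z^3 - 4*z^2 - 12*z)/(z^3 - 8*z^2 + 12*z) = (z + 2)/(z - 2)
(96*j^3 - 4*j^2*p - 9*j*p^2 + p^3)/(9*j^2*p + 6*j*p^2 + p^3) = (32*j^2 - 12*j*p + p^2)/(p*(3*j + p))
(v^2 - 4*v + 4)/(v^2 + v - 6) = (v - 2)/(v + 3)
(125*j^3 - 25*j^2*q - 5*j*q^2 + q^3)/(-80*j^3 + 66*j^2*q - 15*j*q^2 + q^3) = (-25*j^2 + q^2)/(16*j^2 - 10*j*q + q^2)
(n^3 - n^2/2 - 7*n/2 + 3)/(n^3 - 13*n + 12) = (n^2 + n/2 - 3)/(n^2 + n - 12)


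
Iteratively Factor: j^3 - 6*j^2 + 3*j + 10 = (j - 2)*(j^2 - 4*j - 5) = (j - 5)*(j - 2)*(j + 1)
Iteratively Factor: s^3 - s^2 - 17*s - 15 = (s + 3)*(s^2 - 4*s - 5) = (s - 5)*(s + 3)*(s + 1)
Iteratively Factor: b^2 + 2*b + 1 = (b + 1)*(b + 1)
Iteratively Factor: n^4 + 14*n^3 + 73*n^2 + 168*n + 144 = (n + 3)*(n^3 + 11*n^2 + 40*n + 48) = (n + 3)*(n + 4)*(n^2 + 7*n + 12) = (n + 3)^2*(n + 4)*(n + 4)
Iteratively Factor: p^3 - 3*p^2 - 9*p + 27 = (p - 3)*(p^2 - 9) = (p - 3)*(p + 3)*(p - 3)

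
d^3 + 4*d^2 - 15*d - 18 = (d - 3)*(d + 1)*(d + 6)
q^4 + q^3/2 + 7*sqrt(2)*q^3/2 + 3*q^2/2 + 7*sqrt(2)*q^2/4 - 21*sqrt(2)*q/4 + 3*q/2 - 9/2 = (q - 1)*(q + 3/2)*(q + sqrt(2)/2)*(q + 3*sqrt(2))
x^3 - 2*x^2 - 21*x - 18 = (x - 6)*(x + 1)*(x + 3)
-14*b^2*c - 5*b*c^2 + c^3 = c*(-7*b + c)*(2*b + c)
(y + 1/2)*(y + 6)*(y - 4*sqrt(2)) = y^3 - 4*sqrt(2)*y^2 + 13*y^2/2 - 26*sqrt(2)*y + 3*y - 12*sqrt(2)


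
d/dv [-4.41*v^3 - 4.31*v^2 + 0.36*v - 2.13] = -13.23*v^2 - 8.62*v + 0.36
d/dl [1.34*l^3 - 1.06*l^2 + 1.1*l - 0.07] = 4.02*l^2 - 2.12*l + 1.1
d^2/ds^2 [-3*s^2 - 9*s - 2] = -6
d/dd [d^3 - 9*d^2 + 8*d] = 3*d^2 - 18*d + 8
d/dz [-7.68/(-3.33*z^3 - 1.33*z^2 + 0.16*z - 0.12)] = (-76.7232*z^2 - 20.4288*z + 1.2288)/(3.33*z^3 + 1.33*z^2 - 0.16*z + 0.12)^2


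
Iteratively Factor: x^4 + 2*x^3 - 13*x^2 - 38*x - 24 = (x + 1)*(x^3 + x^2 - 14*x - 24) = (x + 1)*(x + 3)*(x^2 - 2*x - 8) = (x - 4)*(x + 1)*(x + 3)*(x + 2)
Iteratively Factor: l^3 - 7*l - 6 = (l + 2)*(l^2 - 2*l - 3) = (l + 1)*(l + 2)*(l - 3)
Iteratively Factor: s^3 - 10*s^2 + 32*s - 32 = (s - 4)*(s^2 - 6*s + 8) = (s - 4)^2*(s - 2)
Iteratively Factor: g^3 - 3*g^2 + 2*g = (g - 2)*(g^2 - g) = g*(g - 2)*(g - 1)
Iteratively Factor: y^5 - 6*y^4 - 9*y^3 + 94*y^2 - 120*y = (y - 5)*(y^4 - y^3 - 14*y^2 + 24*y) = (y - 5)*(y - 3)*(y^3 + 2*y^2 - 8*y) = y*(y - 5)*(y - 3)*(y^2 + 2*y - 8) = y*(y - 5)*(y - 3)*(y - 2)*(y + 4)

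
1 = 1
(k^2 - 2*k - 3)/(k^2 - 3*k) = (k + 1)/k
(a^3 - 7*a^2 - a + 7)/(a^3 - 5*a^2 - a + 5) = (a - 7)/(a - 5)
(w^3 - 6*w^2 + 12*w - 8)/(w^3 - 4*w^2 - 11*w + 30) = (w^2 - 4*w + 4)/(w^2 - 2*w - 15)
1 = 1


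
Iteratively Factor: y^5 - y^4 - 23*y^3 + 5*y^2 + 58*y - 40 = (y + 2)*(y^4 - 3*y^3 - 17*y^2 + 39*y - 20) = (y - 5)*(y + 2)*(y^3 + 2*y^2 - 7*y + 4) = (y - 5)*(y - 1)*(y + 2)*(y^2 + 3*y - 4) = (y - 5)*(y - 1)^2*(y + 2)*(y + 4)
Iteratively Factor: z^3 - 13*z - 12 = (z + 1)*(z^2 - z - 12) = (z + 1)*(z + 3)*(z - 4)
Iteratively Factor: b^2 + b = (b)*(b + 1)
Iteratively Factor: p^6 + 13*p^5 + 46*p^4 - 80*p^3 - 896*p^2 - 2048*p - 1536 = (p + 2)*(p^5 + 11*p^4 + 24*p^3 - 128*p^2 - 640*p - 768) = (p - 4)*(p + 2)*(p^4 + 15*p^3 + 84*p^2 + 208*p + 192) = (p - 4)*(p + 2)*(p + 4)*(p^3 + 11*p^2 + 40*p + 48) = (p - 4)*(p + 2)*(p + 4)^2*(p^2 + 7*p + 12) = (p - 4)*(p + 2)*(p + 3)*(p + 4)^2*(p + 4)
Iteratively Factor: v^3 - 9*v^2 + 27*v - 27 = (v - 3)*(v^2 - 6*v + 9) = (v - 3)^2*(v - 3)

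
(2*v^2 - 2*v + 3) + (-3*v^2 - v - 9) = -v^2 - 3*v - 6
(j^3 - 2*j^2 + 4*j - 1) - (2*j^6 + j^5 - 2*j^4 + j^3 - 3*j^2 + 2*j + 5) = -2*j^6 - j^5 + 2*j^4 + j^2 + 2*j - 6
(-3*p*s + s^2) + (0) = -3*p*s + s^2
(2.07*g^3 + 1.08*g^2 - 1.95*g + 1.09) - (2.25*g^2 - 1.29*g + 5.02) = 2.07*g^3 - 1.17*g^2 - 0.66*g - 3.93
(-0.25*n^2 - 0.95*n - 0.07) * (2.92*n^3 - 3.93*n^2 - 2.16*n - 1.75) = -0.73*n^5 - 1.7915*n^4 + 4.0691*n^3 + 2.7646*n^2 + 1.8137*n + 0.1225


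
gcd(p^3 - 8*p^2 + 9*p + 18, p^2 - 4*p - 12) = p - 6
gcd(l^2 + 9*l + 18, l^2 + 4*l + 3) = l + 3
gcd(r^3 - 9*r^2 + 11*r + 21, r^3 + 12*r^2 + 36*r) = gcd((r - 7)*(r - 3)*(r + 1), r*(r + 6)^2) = 1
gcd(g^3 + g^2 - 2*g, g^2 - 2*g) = g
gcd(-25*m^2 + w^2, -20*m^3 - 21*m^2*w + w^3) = -5*m + w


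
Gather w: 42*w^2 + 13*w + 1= 42*w^2 + 13*w + 1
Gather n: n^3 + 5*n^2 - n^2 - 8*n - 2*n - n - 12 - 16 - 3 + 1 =n^3 + 4*n^2 - 11*n - 30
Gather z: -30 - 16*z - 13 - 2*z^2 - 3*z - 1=-2*z^2 - 19*z - 44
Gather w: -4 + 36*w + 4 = 36*w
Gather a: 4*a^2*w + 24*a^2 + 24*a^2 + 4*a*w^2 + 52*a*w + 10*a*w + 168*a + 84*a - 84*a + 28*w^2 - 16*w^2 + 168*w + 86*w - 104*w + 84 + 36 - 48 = a^2*(4*w + 48) + a*(4*w^2 + 62*w + 168) + 12*w^2 + 150*w + 72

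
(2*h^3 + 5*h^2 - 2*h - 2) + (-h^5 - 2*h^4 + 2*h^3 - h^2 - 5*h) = -h^5 - 2*h^4 + 4*h^3 + 4*h^2 - 7*h - 2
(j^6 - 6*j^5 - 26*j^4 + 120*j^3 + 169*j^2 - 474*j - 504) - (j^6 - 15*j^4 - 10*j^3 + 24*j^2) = -6*j^5 - 11*j^4 + 130*j^3 + 145*j^2 - 474*j - 504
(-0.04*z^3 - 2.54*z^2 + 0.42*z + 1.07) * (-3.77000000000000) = 0.1508*z^3 + 9.5758*z^2 - 1.5834*z - 4.0339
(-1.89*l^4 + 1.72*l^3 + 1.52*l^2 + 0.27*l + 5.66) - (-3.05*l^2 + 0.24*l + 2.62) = -1.89*l^4 + 1.72*l^3 + 4.57*l^2 + 0.03*l + 3.04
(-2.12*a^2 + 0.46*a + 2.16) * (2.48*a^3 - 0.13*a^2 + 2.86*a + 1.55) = -5.2576*a^5 + 1.4164*a^4 - 0.7662*a^3 - 2.2512*a^2 + 6.8906*a + 3.348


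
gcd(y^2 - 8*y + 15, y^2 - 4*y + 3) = y - 3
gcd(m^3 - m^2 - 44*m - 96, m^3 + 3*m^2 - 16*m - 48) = m^2 + 7*m + 12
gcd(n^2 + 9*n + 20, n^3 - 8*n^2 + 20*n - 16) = 1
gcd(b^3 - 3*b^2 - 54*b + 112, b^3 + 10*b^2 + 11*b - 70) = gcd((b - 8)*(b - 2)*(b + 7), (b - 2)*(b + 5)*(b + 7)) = b^2 + 5*b - 14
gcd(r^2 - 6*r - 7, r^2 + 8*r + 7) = r + 1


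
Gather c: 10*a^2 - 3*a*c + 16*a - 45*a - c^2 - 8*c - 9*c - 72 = 10*a^2 - 29*a - c^2 + c*(-3*a - 17) - 72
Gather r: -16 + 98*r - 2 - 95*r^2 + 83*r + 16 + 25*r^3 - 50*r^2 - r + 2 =25*r^3 - 145*r^2 + 180*r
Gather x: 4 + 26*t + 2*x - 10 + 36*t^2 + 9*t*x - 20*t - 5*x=36*t^2 + 6*t + x*(9*t - 3) - 6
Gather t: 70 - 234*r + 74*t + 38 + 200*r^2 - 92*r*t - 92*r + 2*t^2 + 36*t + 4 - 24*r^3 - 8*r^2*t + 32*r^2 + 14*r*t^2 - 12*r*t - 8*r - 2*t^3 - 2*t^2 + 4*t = -24*r^3 + 232*r^2 + 14*r*t^2 - 334*r - 2*t^3 + t*(-8*r^2 - 104*r + 114) + 112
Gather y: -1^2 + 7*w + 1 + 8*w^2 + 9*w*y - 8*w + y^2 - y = 8*w^2 - w + y^2 + y*(9*w - 1)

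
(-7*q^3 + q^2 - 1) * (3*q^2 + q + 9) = -21*q^5 - 4*q^4 - 62*q^3 + 6*q^2 - q - 9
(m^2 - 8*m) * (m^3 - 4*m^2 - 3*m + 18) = m^5 - 12*m^4 + 29*m^3 + 42*m^2 - 144*m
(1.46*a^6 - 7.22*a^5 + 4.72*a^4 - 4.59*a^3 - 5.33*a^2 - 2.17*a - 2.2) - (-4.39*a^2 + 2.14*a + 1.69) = 1.46*a^6 - 7.22*a^5 + 4.72*a^4 - 4.59*a^3 - 0.94*a^2 - 4.31*a - 3.89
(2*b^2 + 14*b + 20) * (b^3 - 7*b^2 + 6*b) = 2*b^5 - 66*b^3 - 56*b^2 + 120*b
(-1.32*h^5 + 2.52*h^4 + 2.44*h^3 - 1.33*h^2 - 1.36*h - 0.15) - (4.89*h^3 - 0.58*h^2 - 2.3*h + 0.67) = -1.32*h^5 + 2.52*h^4 - 2.45*h^3 - 0.75*h^2 + 0.94*h - 0.82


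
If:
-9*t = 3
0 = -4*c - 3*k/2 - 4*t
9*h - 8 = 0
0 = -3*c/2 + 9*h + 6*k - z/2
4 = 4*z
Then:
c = 11/15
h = 8/9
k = -16/15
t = -1/3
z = 1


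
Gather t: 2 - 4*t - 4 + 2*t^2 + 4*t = 2*t^2 - 2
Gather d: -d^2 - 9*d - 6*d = -d^2 - 15*d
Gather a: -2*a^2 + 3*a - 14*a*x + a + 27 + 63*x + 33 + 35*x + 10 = -2*a^2 + a*(4 - 14*x) + 98*x + 70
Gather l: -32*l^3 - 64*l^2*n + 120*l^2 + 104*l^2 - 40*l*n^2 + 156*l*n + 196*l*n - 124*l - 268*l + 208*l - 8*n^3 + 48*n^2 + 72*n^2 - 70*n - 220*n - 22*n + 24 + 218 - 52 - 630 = -32*l^3 + l^2*(224 - 64*n) + l*(-40*n^2 + 352*n - 184) - 8*n^3 + 120*n^2 - 312*n - 440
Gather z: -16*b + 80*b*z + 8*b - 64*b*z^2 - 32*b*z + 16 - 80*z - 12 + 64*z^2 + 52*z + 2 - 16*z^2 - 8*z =-8*b + z^2*(48 - 64*b) + z*(48*b - 36) + 6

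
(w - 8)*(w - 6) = w^2 - 14*w + 48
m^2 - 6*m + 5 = (m - 5)*(m - 1)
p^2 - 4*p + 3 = (p - 3)*(p - 1)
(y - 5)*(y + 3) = y^2 - 2*y - 15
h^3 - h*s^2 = h*(h - s)*(h + s)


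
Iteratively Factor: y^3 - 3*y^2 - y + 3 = (y - 1)*(y^2 - 2*y - 3) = (y - 3)*(y - 1)*(y + 1)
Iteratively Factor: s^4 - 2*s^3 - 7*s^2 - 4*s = (s)*(s^3 - 2*s^2 - 7*s - 4) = s*(s + 1)*(s^2 - 3*s - 4) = s*(s + 1)^2*(s - 4)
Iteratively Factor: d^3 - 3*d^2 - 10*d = (d + 2)*(d^2 - 5*d) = d*(d + 2)*(d - 5)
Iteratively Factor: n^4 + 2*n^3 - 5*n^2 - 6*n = (n)*(n^3 + 2*n^2 - 5*n - 6) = n*(n - 2)*(n^2 + 4*n + 3) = n*(n - 2)*(n + 1)*(n + 3)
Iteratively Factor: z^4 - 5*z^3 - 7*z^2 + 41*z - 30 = (z - 5)*(z^3 - 7*z + 6) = (z - 5)*(z - 1)*(z^2 + z - 6) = (z - 5)*(z - 1)*(z + 3)*(z - 2)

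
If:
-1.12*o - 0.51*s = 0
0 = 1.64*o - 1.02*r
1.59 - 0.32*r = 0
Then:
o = 3.09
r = 4.97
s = -6.79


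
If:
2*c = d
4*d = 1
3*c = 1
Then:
No Solution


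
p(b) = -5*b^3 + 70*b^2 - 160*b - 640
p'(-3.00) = -715.00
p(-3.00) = 605.00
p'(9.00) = -115.00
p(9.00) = -55.00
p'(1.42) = 8.55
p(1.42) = -740.37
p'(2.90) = 119.85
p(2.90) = -637.24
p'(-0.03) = -164.21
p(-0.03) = -635.14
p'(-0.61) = -250.98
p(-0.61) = -515.22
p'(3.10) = 129.85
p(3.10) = -612.26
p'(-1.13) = -337.35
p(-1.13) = -362.60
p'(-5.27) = -1314.39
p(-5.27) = 2879.12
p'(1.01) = -33.90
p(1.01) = -735.34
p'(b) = -15*b^2 + 140*b - 160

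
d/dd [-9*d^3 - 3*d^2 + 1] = 3*d*(-9*d - 2)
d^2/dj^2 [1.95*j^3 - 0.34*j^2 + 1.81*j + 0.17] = 11.7*j - 0.68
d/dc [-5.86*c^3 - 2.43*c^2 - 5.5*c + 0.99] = -17.58*c^2 - 4.86*c - 5.5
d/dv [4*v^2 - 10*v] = 8*v - 10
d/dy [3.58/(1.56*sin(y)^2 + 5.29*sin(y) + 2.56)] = -(11.1696*sin(y) + 18.9382)*cos(y)/(1.56*sin(y)^2 + 5.29*sin(y) + 2.56)^2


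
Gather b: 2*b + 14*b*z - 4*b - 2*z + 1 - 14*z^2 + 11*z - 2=b*(14*z - 2) - 14*z^2 + 9*z - 1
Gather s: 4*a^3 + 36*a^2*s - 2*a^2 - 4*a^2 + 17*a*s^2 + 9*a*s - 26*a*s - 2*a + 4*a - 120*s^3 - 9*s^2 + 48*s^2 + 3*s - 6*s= 4*a^3 - 6*a^2 + 2*a - 120*s^3 + s^2*(17*a + 39) + s*(36*a^2 - 17*a - 3)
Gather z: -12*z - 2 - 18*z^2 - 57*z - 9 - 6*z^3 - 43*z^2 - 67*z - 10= -6*z^3 - 61*z^2 - 136*z - 21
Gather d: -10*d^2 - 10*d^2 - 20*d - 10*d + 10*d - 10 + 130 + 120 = -20*d^2 - 20*d + 240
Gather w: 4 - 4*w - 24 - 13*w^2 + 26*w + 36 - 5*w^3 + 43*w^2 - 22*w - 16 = -5*w^3 + 30*w^2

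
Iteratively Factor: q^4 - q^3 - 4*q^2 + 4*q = (q - 1)*(q^3 - 4*q) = q*(q - 1)*(q^2 - 4) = q*(q - 2)*(q - 1)*(q + 2)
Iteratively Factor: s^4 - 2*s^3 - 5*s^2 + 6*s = (s + 2)*(s^3 - 4*s^2 + 3*s) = s*(s + 2)*(s^2 - 4*s + 3) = s*(s - 3)*(s + 2)*(s - 1)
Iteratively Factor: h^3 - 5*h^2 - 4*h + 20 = (h - 5)*(h^2 - 4) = (h - 5)*(h - 2)*(h + 2)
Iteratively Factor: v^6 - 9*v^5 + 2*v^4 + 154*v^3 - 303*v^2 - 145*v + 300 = (v - 3)*(v^5 - 6*v^4 - 16*v^3 + 106*v^2 + 15*v - 100) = (v - 3)*(v - 1)*(v^4 - 5*v^3 - 21*v^2 + 85*v + 100) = (v - 3)*(v - 1)*(v + 4)*(v^3 - 9*v^2 + 15*v + 25) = (v - 3)*(v - 1)*(v + 1)*(v + 4)*(v^2 - 10*v + 25) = (v - 5)*(v - 3)*(v - 1)*(v + 1)*(v + 4)*(v - 5)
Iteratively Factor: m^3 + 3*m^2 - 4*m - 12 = (m + 3)*(m^2 - 4) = (m - 2)*(m + 3)*(m + 2)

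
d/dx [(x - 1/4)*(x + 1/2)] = 2*x + 1/4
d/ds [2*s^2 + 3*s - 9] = 4*s + 3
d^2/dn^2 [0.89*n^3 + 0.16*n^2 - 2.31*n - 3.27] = 5.34*n + 0.32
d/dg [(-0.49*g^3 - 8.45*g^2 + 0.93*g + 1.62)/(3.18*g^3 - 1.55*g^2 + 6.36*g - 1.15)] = (8.88178419700125e-16*g^5 + 27.6305*g^4 - 12.1476*g^3 - 66.0648*g^2 + 24.457*g - 11.3727)/(10.1124*g^6 - 9.858*g^5 + 42.8521*g^4 - 27.03*g^3 + 44.0146*g^2 - 14.628*g + 1.3225)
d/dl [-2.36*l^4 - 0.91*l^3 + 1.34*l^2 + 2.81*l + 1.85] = -9.44*l^3 - 2.73*l^2 + 2.68*l + 2.81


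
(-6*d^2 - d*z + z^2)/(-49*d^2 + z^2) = (6*d^2 + d*z - z^2)/(49*d^2 - z^2)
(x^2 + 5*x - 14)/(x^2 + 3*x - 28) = (x - 2)/(x - 4)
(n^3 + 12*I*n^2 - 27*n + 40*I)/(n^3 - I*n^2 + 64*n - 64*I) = (n + 5*I)/(n - 8*I)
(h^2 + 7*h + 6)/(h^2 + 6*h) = (h + 1)/h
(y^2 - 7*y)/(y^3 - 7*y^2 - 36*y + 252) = y/(y^2 - 36)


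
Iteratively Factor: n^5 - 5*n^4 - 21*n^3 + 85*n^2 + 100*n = (n - 5)*(n^4 - 21*n^2 - 20*n) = (n - 5)*(n + 1)*(n^3 - n^2 - 20*n) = n*(n - 5)*(n + 1)*(n^2 - n - 20) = n*(n - 5)^2*(n + 1)*(n + 4)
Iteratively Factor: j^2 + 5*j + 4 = (j + 1)*(j + 4)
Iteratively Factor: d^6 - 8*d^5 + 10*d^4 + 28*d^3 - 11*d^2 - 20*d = (d - 4)*(d^5 - 4*d^4 - 6*d^3 + 4*d^2 + 5*d) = (d - 5)*(d - 4)*(d^4 + d^3 - d^2 - d) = (d - 5)*(d - 4)*(d - 1)*(d^3 + 2*d^2 + d) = (d - 5)*(d - 4)*(d - 1)*(d + 1)*(d^2 + d) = (d - 5)*(d - 4)*(d - 1)*(d + 1)^2*(d)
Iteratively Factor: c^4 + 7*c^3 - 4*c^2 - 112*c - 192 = (c - 4)*(c^3 + 11*c^2 + 40*c + 48) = (c - 4)*(c + 4)*(c^2 + 7*c + 12) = (c - 4)*(c + 4)^2*(c + 3)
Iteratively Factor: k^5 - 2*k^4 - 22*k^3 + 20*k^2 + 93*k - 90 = (k - 2)*(k^4 - 22*k^2 - 24*k + 45) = (k - 5)*(k - 2)*(k^3 + 5*k^2 + 3*k - 9) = (k - 5)*(k - 2)*(k - 1)*(k^2 + 6*k + 9) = (k - 5)*(k - 2)*(k - 1)*(k + 3)*(k + 3)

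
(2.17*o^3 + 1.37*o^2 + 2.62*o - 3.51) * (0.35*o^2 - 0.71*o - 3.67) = 0.7595*o^5 - 1.0612*o^4 - 8.0196*o^3 - 8.1166*o^2 - 7.1233*o + 12.8817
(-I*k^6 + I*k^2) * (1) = -I*k^6 + I*k^2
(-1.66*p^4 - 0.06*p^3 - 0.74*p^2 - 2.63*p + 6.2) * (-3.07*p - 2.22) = 5.0962*p^5 + 3.8694*p^4 + 2.405*p^3 + 9.7169*p^2 - 13.1954*p - 13.764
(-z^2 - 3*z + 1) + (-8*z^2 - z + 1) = -9*z^2 - 4*z + 2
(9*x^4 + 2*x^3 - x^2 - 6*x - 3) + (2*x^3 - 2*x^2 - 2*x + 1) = 9*x^4 + 4*x^3 - 3*x^2 - 8*x - 2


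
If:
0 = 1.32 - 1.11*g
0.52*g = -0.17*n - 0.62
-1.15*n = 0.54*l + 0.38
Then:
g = 1.19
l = 14.81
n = -7.28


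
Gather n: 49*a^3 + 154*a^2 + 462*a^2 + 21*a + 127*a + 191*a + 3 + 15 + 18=49*a^3 + 616*a^2 + 339*a + 36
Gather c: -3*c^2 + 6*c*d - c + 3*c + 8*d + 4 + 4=-3*c^2 + c*(6*d + 2) + 8*d + 8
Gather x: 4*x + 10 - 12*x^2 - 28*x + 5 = -12*x^2 - 24*x + 15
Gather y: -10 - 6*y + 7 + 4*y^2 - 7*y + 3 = 4*y^2 - 13*y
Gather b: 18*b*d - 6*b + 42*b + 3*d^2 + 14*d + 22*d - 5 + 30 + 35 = b*(18*d + 36) + 3*d^2 + 36*d + 60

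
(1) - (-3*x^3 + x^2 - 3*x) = 3*x^3 - x^2 + 3*x + 1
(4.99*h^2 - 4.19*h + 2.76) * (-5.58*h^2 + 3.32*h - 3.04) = -27.8442*h^4 + 39.947*h^3 - 44.4812*h^2 + 21.9008*h - 8.3904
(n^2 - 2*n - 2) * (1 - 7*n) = -7*n^3 + 15*n^2 + 12*n - 2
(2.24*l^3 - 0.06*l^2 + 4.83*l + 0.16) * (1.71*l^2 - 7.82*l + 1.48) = 3.8304*l^5 - 17.6194*l^4 + 12.0437*l^3 - 37.5858*l^2 + 5.8972*l + 0.2368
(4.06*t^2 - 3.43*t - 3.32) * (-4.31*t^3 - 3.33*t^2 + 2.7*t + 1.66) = -17.4986*t^5 + 1.2635*t^4 + 36.6931*t^3 + 8.5342*t^2 - 14.6578*t - 5.5112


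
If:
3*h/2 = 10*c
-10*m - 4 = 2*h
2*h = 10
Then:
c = 3/4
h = 5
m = -7/5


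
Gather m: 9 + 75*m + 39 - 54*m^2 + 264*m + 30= -54*m^2 + 339*m + 78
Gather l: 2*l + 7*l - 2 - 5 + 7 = 9*l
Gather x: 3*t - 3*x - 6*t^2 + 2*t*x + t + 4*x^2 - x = -6*t^2 + 4*t + 4*x^2 + x*(2*t - 4)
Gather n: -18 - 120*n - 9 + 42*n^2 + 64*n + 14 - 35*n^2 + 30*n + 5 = 7*n^2 - 26*n - 8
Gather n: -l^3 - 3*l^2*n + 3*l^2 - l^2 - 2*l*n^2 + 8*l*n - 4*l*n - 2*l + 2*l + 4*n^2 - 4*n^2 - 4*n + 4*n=-l^3 + 2*l^2 - 2*l*n^2 + n*(-3*l^2 + 4*l)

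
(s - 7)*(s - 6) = s^2 - 13*s + 42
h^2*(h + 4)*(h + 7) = h^4 + 11*h^3 + 28*h^2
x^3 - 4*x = x*(x - 2)*(x + 2)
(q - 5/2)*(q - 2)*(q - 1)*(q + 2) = q^4 - 7*q^3/2 - 3*q^2/2 + 14*q - 10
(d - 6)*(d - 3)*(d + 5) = d^3 - 4*d^2 - 27*d + 90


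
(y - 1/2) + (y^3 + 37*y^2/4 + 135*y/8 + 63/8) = y^3 + 37*y^2/4 + 143*y/8 + 59/8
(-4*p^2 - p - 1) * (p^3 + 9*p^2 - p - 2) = -4*p^5 - 37*p^4 - 6*p^3 + 3*p + 2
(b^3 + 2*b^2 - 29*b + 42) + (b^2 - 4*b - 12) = b^3 + 3*b^2 - 33*b + 30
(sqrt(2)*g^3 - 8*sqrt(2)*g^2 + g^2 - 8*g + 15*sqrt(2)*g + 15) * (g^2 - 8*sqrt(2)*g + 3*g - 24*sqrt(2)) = sqrt(2)*g^5 - 15*g^4 - 5*sqrt(2)*g^4 - 17*sqrt(2)*g^3 + 75*g^3 + 85*sqrt(2)*g^2 + 135*g^2 - 675*g + 72*sqrt(2)*g - 360*sqrt(2)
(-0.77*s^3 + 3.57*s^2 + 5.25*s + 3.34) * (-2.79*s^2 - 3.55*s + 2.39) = 2.1483*s^5 - 7.2268*s^4 - 29.1613*s^3 - 19.4238*s^2 + 0.690500000000002*s + 7.9826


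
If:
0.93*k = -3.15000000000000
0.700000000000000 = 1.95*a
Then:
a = 0.36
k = -3.39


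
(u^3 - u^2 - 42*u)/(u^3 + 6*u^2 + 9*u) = (u^2 - u - 42)/(u^2 + 6*u + 9)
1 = 1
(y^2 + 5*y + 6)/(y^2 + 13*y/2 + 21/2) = 2*(y + 2)/(2*y + 7)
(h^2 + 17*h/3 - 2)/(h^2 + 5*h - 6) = (h - 1/3)/(h - 1)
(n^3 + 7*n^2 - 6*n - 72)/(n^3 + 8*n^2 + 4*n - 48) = (n - 3)/(n - 2)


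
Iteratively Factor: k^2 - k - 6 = (k - 3)*(k + 2)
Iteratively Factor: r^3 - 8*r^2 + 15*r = (r - 3)*(r^2 - 5*r) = (r - 5)*(r - 3)*(r)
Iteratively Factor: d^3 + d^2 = (d)*(d^2 + d) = d^2*(d + 1)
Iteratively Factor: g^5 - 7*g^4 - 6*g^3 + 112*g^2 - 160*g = (g)*(g^4 - 7*g^3 - 6*g^2 + 112*g - 160) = g*(g + 4)*(g^3 - 11*g^2 + 38*g - 40) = g*(g - 2)*(g + 4)*(g^2 - 9*g + 20) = g*(g - 4)*(g - 2)*(g + 4)*(g - 5)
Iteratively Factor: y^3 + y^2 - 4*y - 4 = (y + 2)*(y^2 - y - 2) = (y + 1)*(y + 2)*(y - 2)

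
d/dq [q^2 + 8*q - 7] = 2*q + 8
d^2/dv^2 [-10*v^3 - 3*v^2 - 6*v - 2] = -60*v - 6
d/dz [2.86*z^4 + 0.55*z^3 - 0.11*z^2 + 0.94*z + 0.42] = 11.44*z^3 + 1.65*z^2 - 0.22*z + 0.94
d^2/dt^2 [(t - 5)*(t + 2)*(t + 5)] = 6*t + 4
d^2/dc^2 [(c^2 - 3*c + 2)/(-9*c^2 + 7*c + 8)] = 12*(30*c^3 - 117*c^2 + 171*c - 79)/(729*c^6 - 1701*c^5 - 621*c^4 + 2681*c^3 + 552*c^2 - 1344*c - 512)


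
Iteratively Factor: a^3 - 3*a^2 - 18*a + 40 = (a + 4)*(a^2 - 7*a + 10) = (a - 5)*(a + 4)*(a - 2)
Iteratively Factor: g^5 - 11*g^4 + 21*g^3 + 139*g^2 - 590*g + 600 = (g - 2)*(g^4 - 9*g^3 + 3*g^2 + 145*g - 300) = (g - 5)*(g - 2)*(g^3 - 4*g^2 - 17*g + 60) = (g - 5)^2*(g - 2)*(g^2 + g - 12) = (g - 5)^2*(g - 2)*(g + 4)*(g - 3)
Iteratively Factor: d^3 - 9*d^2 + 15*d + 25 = (d - 5)*(d^2 - 4*d - 5) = (d - 5)*(d + 1)*(d - 5)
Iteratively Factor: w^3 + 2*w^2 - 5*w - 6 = (w + 3)*(w^2 - w - 2) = (w - 2)*(w + 3)*(w + 1)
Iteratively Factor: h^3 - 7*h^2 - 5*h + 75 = (h - 5)*(h^2 - 2*h - 15) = (h - 5)*(h + 3)*(h - 5)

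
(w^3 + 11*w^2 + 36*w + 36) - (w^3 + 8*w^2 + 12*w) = 3*w^2 + 24*w + 36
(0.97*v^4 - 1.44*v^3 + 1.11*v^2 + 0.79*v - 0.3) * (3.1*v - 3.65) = 3.007*v^5 - 8.0045*v^4 + 8.697*v^3 - 1.6025*v^2 - 3.8135*v + 1.095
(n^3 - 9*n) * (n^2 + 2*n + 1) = n^5 + 2*n^4 - 8*n^3 - 18*n^2 - 9*n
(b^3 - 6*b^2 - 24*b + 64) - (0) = b^3 - 6*b^2 - 24*b + 64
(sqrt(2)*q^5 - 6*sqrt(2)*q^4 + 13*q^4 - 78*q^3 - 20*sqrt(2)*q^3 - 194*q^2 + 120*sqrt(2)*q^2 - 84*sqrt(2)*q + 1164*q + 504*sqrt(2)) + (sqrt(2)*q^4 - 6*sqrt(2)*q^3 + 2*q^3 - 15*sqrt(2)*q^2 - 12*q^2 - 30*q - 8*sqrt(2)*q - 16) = sqrt(2)*q^5 - 5*sqrt(2)*q^4 + 13*q^4 - 76*q^3 - 26*sqrt(2)*q^3 - 206*q^2 + 105*sqrt(2)*q^2 - 92*sqrt(2)*q + 1134*q - 16 + 504*sqrt(2)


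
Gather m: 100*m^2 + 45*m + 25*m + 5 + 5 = 100*m^2 + 70*m + 10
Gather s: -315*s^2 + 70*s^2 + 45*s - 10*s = -245*s^2 + 35*s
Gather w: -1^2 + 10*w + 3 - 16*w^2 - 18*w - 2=-16*w^2 - 8*w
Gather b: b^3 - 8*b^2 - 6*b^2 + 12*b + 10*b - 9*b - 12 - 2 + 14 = b^3 - 14*b^2 + 13*b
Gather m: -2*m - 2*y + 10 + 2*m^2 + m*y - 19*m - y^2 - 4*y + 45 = 2*m^2 + m*(y - 21) - y^2 - 6*y + 55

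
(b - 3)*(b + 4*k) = b^2 + 4*b*k - 3*b - 12*k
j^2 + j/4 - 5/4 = (j - 1)*(j + 5/4)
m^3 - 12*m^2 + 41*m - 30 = (m - 6)*(m - 5)*(m - 1)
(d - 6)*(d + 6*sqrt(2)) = d^2 - 6*d + 6*sqrt(2)*d - 36*sqrt(2)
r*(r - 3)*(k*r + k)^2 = k^2*r^4 - k^2*r^3 - 5*k^2*r^2 - 3*k^2*r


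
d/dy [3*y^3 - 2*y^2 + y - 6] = 9*y^2 - 4*y + 1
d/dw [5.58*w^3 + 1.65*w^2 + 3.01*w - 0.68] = 16.74*w^2 + 3.3*w + 3.01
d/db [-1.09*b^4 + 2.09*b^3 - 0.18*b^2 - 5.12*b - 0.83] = -4.36*b^3 + 6.27*b^2 - 0.36*b - 5.12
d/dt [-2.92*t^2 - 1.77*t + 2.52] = -5.84*t - 1.77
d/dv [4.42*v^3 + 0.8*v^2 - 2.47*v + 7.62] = 13.26*v^2 + 1.6*v - 2.47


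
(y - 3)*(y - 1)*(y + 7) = y^3 + 3*y^2 - 25*y + 21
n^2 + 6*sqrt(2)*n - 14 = (n - sqrt(2))*(n + 7*sqrt(2))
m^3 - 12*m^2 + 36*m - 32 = (m - 8)*(m - 2)^2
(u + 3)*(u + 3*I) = u^2 + 3*u + 3*I*u + 9*I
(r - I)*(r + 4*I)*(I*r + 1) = I*r^3 - 2*r^2 + 7*I*r + 4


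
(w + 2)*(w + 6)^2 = w^3 + 14*w^2 + 60*w + 72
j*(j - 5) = j^2 - 5*j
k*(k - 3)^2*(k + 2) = k^4 - 4*k^3 - 3*k^2 + 18*k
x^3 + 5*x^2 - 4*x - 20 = (x - 2)*(x + 2)*(x + 5)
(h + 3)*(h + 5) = h^2 + 8*h + 15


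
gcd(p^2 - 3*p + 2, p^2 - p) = p - 1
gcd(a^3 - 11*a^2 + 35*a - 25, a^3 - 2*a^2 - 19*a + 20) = a^2 - 6*a + 5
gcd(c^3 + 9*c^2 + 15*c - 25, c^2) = 1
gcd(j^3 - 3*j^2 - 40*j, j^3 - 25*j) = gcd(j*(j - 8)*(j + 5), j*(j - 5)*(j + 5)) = j^2 + 5*j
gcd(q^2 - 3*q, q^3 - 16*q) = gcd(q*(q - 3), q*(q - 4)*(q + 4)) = q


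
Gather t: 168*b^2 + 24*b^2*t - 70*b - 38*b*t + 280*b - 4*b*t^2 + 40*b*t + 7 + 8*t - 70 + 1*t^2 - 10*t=168*b^2 + 210*b + t^2*(1 - 4*b) + t*(24*b^2 + 2*b - 2) - 63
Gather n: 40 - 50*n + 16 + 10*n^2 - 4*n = 10*n^2 - 54*n + 56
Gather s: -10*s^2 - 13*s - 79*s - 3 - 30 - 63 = -10*s^2 - 92*s - 96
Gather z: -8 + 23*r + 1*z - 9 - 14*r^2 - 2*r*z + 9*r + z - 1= -14*r^2 + 32*r + z*(2 - 2*r) - 18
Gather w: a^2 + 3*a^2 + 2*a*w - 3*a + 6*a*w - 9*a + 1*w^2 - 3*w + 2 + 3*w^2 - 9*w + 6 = 4*a^2 - 12*a + 4*w^2 + w*(8*a - 12) + 8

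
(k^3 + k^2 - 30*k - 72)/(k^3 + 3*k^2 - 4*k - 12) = (k^2 - 2*k - 24)/(k^2 - 4)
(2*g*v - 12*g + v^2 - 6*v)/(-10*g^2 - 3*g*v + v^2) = (v - 6)/(-5*g + v)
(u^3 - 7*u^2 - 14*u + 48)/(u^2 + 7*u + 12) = (u^2 - 10*u + 16)/(u + 4)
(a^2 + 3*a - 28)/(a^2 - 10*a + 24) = (a + 7)/(a - 6)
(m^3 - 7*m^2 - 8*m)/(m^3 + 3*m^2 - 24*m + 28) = m*(m^2 - 7*m - 8)/(m^3 + 3*m^2 - 24*m + 28)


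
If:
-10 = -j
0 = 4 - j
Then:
No Solution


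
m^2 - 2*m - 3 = (m - 3)*(m + 1)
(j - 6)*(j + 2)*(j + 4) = j^3 - 28*j - 48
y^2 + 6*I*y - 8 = (y + 2*I)*(y + 4*I)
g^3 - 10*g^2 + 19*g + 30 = (g - 6)*(g - 5)*(g + 1)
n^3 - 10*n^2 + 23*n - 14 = (n - 7)*(n - 2)*(n - 1)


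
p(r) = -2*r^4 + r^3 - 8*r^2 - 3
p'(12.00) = -13584.00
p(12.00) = -40899.00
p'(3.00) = -237.00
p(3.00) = -210.00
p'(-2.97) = 283.57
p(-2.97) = -255.38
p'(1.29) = -32.82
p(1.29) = -19.70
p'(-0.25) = 4.31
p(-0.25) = -3.52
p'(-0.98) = 26.09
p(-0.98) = -13.47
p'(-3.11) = 319.42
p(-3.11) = -297.56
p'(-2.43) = 171.39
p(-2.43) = -134.32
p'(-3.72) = 512.87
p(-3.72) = -548.19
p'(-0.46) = 8.77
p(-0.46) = -4.88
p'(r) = -8*r^3 + 3*r^2 - 16*r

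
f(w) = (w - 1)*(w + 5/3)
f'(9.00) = 18.67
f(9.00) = 85.33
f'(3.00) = 6.67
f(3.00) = 9.33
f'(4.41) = 9.49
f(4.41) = 20.72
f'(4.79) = 10.25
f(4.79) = 24.47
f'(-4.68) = -8.69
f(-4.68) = 17.12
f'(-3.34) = -6.01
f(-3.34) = 7.26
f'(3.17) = 7.01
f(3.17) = 10.50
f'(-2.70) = -4.73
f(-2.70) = 3.82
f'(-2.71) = -4.75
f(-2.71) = 3.87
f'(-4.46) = -8.25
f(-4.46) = 15.25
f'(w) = 2*w + 2/3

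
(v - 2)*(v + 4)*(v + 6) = v^3 + 8*v^2 + 4*v - 48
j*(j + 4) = j^2 + 4*j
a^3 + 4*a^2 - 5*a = a*(a - 1)*(a + 5)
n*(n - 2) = n^2 - 2*n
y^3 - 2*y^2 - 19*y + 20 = (y - 5)*(y - 1)*(y + 4)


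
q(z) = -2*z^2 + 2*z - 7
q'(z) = 2 - 4*z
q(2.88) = -17.83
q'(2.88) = -9.52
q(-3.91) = -45.40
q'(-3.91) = 17.64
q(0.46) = -6.50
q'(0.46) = 0.16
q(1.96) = -10.76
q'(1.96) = -5.84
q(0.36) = -6.54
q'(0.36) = 0.56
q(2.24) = -12.56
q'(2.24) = -6.96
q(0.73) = -6.61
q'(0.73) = -0.92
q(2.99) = -18.90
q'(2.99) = -9.96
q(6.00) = -67.00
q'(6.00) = -22.00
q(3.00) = -19.00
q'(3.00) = -10.00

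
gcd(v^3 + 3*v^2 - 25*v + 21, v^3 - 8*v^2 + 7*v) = v - 1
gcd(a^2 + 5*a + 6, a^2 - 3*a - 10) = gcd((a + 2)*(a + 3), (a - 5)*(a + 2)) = a + 2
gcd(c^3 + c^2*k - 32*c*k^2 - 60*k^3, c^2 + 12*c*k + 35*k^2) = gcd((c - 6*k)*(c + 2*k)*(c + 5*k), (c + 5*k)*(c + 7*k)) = c + 5*k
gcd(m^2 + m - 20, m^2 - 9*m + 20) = m - 4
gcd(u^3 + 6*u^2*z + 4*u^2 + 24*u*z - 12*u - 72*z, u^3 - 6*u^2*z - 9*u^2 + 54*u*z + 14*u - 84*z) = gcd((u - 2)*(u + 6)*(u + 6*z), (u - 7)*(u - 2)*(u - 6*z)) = u - 2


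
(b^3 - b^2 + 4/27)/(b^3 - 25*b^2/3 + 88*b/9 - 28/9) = (b + 1/3)/(b - 7)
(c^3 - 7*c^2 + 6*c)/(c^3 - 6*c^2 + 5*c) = (c - 6)/(c - 5)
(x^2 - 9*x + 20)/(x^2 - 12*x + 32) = (x - 5)/(x - 8)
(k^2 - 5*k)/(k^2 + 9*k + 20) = k*(k - 5)/(k^2 + 9*k + 20)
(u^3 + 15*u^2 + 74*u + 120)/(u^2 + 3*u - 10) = (u^2 + 10*u + 24)/(u - 2)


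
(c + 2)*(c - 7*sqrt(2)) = c^2 - 7*sqrt(2)*c + 2*c - 14*sqrt(2)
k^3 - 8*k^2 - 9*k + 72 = (k - 8)*(k - 3)*(k + 3)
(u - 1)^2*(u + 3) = u^3 + u^2 - 5*u + 3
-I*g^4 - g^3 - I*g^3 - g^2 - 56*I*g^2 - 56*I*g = g*(g - 8*I)*(g + 7*I)*(-I*g - I)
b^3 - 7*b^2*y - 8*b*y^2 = b*(b - 8*y)*(b + y)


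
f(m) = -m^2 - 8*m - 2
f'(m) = -2*m - 8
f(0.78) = -8.85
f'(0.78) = -9.56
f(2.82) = -32.51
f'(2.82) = -13.64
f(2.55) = -28.90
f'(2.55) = -13.10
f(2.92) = -33.89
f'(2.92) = -13.84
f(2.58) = -29.30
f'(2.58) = -13.16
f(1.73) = -18.83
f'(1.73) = -11.46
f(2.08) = -22.97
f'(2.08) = -12.16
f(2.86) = -33.06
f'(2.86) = -13.72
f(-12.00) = -50.00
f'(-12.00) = 16.00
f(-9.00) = -11.00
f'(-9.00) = 10.00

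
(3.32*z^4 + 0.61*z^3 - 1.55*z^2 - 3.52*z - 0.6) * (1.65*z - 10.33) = 5.478*z^5 - 33.2891*z^4 - 8.8588*z^3 + 10.2035*z^2 + 35.3716*z + 6.198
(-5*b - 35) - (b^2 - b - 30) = -b^2 - 4*b - 5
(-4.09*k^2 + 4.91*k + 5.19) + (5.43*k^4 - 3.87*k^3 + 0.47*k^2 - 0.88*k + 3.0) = 5.43*k^4 - 3.87*k^3 - 3.62*k^2 + 4.03*k + 8.19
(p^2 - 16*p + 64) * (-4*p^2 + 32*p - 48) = -4*p^4 + 96*p^3 - 816*p^2 + 2816*p - 3072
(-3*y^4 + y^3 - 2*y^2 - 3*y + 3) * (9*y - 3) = -27*y^5 + 18*y^4 - 21*y^3 - 21*y^2 + 36*y - 9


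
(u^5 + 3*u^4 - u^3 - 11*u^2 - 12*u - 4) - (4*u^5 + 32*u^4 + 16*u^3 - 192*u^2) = -3*u^5 - 29*u^4 - 17*u^3 + 181*u^2 - 12*u - 4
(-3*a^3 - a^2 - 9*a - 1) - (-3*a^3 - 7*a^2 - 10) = 6*a^2 - 9*a + 9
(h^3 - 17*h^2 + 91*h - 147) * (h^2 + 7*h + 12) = h^5 - 10*h^4 - 16*h^3 + 286*h^2 + 63*h - 1764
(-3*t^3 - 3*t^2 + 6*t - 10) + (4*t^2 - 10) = -3*t^3 + t^2 + 6*t - 20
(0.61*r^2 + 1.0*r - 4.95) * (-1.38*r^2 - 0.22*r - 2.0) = -0.8418*r^4 - 1.5142*r^3 + 5.391*r^2 - 0.911*r + 9.9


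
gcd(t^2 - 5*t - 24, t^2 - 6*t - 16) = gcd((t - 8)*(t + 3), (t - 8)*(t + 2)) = t - 8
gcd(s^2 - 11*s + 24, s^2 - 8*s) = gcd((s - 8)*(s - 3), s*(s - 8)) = s - 8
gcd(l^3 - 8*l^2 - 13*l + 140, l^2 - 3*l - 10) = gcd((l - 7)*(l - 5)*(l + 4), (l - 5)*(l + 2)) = l - 5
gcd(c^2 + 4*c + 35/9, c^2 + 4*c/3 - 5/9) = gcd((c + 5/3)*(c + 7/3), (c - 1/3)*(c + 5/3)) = c + 5/3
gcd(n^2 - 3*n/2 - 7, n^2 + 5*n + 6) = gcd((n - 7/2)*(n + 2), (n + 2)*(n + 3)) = n + 2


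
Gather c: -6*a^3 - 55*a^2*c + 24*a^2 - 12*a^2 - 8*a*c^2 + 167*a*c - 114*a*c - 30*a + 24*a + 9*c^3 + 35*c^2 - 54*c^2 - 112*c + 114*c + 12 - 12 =-6*a^3 + 12*a^2 - 6*a + 9*c^3 + c^2*(-8*a - 19) + c*(-55*a^2 + 53*a + 2)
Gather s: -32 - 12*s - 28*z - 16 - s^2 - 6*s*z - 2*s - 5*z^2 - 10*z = -s^2 + s*(-6*z - 14) - 5*z^2 - 38*z - 48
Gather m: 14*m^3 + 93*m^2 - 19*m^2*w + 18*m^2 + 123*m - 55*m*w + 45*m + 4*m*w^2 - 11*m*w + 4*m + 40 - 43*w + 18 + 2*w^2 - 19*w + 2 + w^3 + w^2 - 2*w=14*m^3 + m^2*(111 - 19*w) + m*(4*w^2 - 66*w + 172) + w^3 + 3*w^2 - 64*w + 60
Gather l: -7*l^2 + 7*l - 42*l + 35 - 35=-7*l^2 - 35*l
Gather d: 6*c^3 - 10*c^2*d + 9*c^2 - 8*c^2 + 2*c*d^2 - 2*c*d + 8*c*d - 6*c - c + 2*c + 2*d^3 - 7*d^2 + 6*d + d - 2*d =6*c^3 + c^2 - 5*c + 2*d^3 + d^2*(2*c - 7) + d*(-10*c^2 + 6*c + 5)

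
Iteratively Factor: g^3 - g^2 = (g)*(g^2 - g) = g*(g - 1)*(g)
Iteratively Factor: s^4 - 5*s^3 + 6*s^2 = (s - 3)*(s^3 - 2*s^2) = s*(s - 3)*(s^2 - 2*s) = s*(s - 3)*(s - 2)*(s)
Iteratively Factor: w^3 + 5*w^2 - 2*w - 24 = (w + 3)*(w^2 + 2*w - 8) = (w + 3)*(w + 4)*(w - 2)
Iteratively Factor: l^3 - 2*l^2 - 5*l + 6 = (l - 1)*(l^2 - l - 6) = (l - 1)*(l + 2)*(l - 3)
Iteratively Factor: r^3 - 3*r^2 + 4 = (r + 1)*(r^2 - 4*r + 4) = (r - 2)*(r + 1)*(r - 2)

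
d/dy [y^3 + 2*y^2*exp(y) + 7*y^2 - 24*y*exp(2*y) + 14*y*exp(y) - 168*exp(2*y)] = 2*y^2*exp(y) + 3*y^2 - 48*y*exp(2*y) + 18*y*exp(y) + 14*y - 360*exp(2*y) + 14*exp(y)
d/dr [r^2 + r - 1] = 2*r + 1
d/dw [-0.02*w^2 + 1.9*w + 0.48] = 1.9 - 0.04*w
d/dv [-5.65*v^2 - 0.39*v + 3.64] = -11.3*v - 0.39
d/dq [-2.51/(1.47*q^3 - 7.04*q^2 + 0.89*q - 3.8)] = (11.0691*q^2 - 35.3408*q + 2.2339)/(1.47*q^3 - 7.04*q^2 + 0.89*q - 3.8)^2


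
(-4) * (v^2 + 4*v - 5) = -4*v^2 - 16*v + 20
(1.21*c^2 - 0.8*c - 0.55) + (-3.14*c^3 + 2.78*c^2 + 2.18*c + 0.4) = -3.14*c^3 + 3.99*c^2 + 1.38*c - 0.15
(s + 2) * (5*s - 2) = 5*s^2 + 8*s - 4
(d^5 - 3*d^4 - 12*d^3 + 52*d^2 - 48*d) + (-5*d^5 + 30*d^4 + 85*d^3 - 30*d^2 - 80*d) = -4*d^5 + 27*d^4 + 73*d^3 + 22*d^2 - 128*d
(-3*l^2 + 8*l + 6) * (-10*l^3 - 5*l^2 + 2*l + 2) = 30*l^5 - 65*l^4 - 106*l^3 - 20*l^2 + 28*l + 12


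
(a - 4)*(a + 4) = a^2 - 16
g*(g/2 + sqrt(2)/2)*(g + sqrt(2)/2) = g^3/2 + 3*sqrt(2)*g^2/4 + g/2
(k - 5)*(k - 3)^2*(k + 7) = k^4 - 4*k^3 - 38*k^2 + 228*k - 315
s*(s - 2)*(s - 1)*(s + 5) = s^4 + 2*s^3 - 13*s^2 + 10*s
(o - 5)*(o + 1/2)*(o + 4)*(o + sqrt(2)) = o^4 - o^3/2 + sqrt(2)*o^3 - 41*o^2/2 - sqrt(2)*o^2/2 - 41*sqrt(2)*o/2 - 10*o - 10*sqrt(2)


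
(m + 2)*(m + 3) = m^2 + 5*m + 6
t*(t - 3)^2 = t^3 - 6*t^2 + 9*t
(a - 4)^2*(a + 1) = a^3 - 7*a^2 + 8*a + 16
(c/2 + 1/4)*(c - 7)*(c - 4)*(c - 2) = c^4/2 - 25*c^3/4 + 87*c^2/4 - 31*c/2 - 14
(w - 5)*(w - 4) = w^2 - 9*w + 20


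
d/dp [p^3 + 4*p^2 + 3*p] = 3*p^2 + 8*p + 3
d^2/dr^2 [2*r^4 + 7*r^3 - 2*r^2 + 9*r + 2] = 24*r^2 + 42*r - 4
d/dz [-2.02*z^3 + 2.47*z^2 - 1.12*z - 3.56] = -6.06*z^2 + 4.94*z - 1.12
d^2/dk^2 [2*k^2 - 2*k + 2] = 4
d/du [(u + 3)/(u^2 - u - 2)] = (u^2 - u - (u + 3)*(2*u - 1) - 2)/(-u^2 + u + 2)^2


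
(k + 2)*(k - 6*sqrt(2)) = k^2 - 6*sqrt(2)*k + 2*k - 12*sqrt(2)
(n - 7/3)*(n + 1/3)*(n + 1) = n^3 - n^2 - 25*n/9 - 7/9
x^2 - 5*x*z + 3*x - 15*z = (x + 3)*(x - 5*z)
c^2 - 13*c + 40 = (c - 8)*(c - 5)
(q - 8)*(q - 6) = q^2 - 14*q + 48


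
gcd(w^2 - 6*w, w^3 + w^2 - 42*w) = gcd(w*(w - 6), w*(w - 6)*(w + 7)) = w^2 - 6*w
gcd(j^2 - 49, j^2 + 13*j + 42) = j + 7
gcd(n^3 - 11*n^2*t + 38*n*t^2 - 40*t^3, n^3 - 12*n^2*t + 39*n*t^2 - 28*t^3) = -n + 4*t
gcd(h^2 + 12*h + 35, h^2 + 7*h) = h + 7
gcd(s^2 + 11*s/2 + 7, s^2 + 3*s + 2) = s + 2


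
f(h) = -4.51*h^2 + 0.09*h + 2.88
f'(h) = 0.09 - 9.02*h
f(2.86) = -33.75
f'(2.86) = -25.71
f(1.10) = -2.48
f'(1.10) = -9.83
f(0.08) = 2.86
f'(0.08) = -0.63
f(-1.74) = -10.93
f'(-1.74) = 15.78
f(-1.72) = -10.62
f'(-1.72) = 15.60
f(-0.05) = 2.86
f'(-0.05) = 0.54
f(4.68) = -95.48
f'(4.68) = -42.12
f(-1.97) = -14.80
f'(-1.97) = 17.86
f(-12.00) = -647.64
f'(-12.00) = 108.33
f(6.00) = -158.94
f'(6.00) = -54.03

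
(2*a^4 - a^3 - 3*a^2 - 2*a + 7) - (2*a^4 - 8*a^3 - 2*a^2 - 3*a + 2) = 7*a^3 - a^2 + a + 5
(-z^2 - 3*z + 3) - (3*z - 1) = -z^2 - 6*z + 4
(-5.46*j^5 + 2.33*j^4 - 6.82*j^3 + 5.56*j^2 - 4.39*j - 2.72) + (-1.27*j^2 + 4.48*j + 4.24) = -5.46*j^5 + 2.33*j^4 - 6.82*j^3 + 4.29*j^2 + 0.0900000000000007*j + 1.52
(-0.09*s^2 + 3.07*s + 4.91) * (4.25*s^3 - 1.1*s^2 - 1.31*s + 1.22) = -0.3825*s^5 + 13.1465*s^4 + 17.6084*s^3 - 9.5325*s^2 - 2.6867*s + 5.9902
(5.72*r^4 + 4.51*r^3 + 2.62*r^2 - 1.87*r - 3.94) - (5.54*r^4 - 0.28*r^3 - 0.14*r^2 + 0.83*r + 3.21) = 0.18*r^4 + 4.79*r^3 + 2.76*r^2 - 2.7*r - 7.15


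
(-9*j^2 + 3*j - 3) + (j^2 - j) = -8*j^2 + 2*j - 3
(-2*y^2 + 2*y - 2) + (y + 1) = -2*y^2 + 3*y - 1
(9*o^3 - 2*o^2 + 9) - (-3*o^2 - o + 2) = 9*o^3 + o^2 + o + 7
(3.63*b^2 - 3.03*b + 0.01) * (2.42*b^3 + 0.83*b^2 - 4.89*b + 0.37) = 8.7846*b^5 - 4.3197*b^4 - 20.2414*b^3 + 16.1681*b^2 - 1.17*b + 0.0037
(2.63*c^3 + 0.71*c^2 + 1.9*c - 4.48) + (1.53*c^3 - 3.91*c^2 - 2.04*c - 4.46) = 4.16*c^3 - 3.2*c^2 - 0.14*c - 8.94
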